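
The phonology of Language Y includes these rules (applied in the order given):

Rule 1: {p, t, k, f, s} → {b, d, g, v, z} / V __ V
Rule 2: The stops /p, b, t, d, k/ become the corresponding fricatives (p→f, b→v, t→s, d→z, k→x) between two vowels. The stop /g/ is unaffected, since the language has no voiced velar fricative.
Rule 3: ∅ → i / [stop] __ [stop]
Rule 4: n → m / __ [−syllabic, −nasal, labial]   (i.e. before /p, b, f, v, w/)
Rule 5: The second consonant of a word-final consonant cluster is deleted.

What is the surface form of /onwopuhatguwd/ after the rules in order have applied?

Rule 1 (intervocalic voicing): /p/ is a voiceless obstruent between vowels /o/ and /u/, so it voices to [b]. /onwopuhatguwd/ → onwobuhatguwd.
Rule 2 (intervocalic spirantization): /b/ is a stop between vowels /o/ and /u/, so it spirantizes to the fricative [v]. /onwobuhatguwd/ → onwovuhatguwd.
Rule 3 (stop-cluster i-epenthesis): /t/ and /g/ form a stop–stop cluster, so [i] is inserted between them. /onwovuhatguwd/ → onwovuhatiguwd.
Rule 4 (nasal place assimilation): /n/ precedes the labial consonant /w/, so it assimilates in place to [m]. /onwovuhatiguwd/ → omwovuhatiguwd.
Rule 5 (final cluster simplification): /d/ is the second consonant of a word-final cluster /wd/, so it deletes. /omwovuhatiguwd/ → omwovuhatiguw.

omwovuhatiguw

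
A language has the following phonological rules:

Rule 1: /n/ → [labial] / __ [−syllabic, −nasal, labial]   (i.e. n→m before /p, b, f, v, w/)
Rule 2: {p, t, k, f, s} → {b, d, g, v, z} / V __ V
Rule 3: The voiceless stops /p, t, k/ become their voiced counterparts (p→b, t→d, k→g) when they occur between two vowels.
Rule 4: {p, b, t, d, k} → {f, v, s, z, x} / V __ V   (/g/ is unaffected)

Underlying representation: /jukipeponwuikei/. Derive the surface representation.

Rule 1 (nasal place assimilation): /n/ precedes the labial consonant /w/, so it assimilates in place to [m]. /jukipeponwuikei/ → jukipepomwuikei.
Rule 2 (intervocalic voicing): /k/ is a voiceless obstruent between vowels /u/ and /i/, so it voices to [g]. /p/ is a voiceless obstruent between vowels /i/ and /e/, so it voices to [b]. /p/ is a voiceless obstruent between vowels /e/ and /o/, so it voices to [b]. /k/ is a voiceless obstruent between vowels /i/ and /e/, so it voices to [g]. /jukipepomwuikei/ → jugibebomwuigei.
Rule 3 (intervocalic voicing): no segment meets the environment; /jugibebomwuigei/ is unchanged.
Rule 4 (intervocalic spirantization): /b/ is a stop between vowels /i/ and /e/, so it spirantizes to the fricative [v]. /b/ is a stop between vowels /e/ and /o/, so it spirantizes to the fricative [v]. /jugibebomwuigei/ → jugivevomwuigei.

jugivevomwuigei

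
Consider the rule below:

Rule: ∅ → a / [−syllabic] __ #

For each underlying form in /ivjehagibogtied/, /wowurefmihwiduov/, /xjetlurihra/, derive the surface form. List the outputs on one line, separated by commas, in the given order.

/ivjehagibogtied/: the form ends in the consonant /d/, so [a] is inserted word-finally. → [ivjehagibogtieda].
/wowurefmihwiduov/: the form ends in the consonant /v/, so [a] is inserted word-finally. → [wowurefmihwiduova].
/xjetlurihra/: the rule's environment is not met; surfaces unchanged as [xjetlurihra].

ivjehagibogtieda, wowurefmihwiduova, xjetlurihra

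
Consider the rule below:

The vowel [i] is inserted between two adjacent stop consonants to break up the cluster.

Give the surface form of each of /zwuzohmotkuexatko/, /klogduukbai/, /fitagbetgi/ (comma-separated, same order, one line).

/zwuzohmotkuexatko/: /t/ and /k/ form a stop–stop cluster, so [i] is inserted between them. /t/ and /k/ form a stop–stop cluster, so [i] is inserted between them. → [zwuzohmotikuexatiko].
/klogduukbai/: /g/ and /d/ form a stop–stop cluster, so [i] is inserted between them. /k/ and /b/ form a stop–stop cluster, so [i] is inserted between them. → [klogiduukibai].
/fitagbetgi/: /g/ and /b/ form a stop–stop cluster, so [i] is inserted between them. /t/ and /g/ form a stop–stop cluster, so [i] is inserted between them. → [fitagibetigi].

zwuzohmotikuexatiko, klogiduukibai, fitagibetigi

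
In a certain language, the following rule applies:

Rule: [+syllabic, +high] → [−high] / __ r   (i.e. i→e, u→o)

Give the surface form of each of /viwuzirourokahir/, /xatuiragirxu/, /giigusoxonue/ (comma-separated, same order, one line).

/viwuzirourokahir/: /i/ is a high vowel immediately before /r/, so it lowers to [e]. /u/ is a high vowel immediately before /r/, so it lowers to [o]. /i/ is a high vowel immediately before /r/, so it lowers to [e]. → [viwuzeroorokaher].
/xatuiragirxu/: /i/ is a high vowel immediately before /r/, so it lowers to [e]. /i/ is a high vowel immediately before /r/, so it lowers to [e]. → [xatueragerxu].
/giigusoxonue/: the rule's environment is not met; surfaces unchanged as [giigusoxonue].

viwuzeroorokaher, xatueragerxu, giigusoxonue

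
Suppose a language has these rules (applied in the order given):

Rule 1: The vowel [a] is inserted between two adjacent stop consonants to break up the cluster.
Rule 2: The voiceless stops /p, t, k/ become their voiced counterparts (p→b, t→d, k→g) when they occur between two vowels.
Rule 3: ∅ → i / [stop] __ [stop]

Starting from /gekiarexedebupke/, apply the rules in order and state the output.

Rule 1 (stop-cluster a-epenthesis): /p/ and /k/ form a stop–stop cluster, so [a] is inserted between them. /gekiarexedebupke/ → gekiarexedebupake.
Rule 2 (intervocalic voicing): /k/ is a voiceless stop between vowels /e/ and /i/, so it voices to [g]. /p/ is a voiceless stop between vowels /u/ and /a/, so it voices to [b]. /k/ is a voiceless stop between vowels /a/ and /e/, so it voices to [g]. /gekiarexedebupake/ → gegiarexedebubage.
Rule 3 (stop-cluster i-epenthesis): no segment meets the environment; /gegiarexedebubage/ is unchanged.

gegiarexedebubage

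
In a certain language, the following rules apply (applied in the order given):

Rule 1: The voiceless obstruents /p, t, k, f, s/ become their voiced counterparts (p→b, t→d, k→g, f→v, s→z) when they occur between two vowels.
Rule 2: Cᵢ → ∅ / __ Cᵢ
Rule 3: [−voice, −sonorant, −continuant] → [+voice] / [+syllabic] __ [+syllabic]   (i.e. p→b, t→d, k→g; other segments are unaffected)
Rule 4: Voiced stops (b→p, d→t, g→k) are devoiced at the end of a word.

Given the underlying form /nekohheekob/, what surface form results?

negoheegop

Rule 1 (intervocalic voicing): /k/ is a voiceless obstruent between vowels /e/ and /o/, so it voices to [g]. /k/ is a voiceless obstruent between vowels /e/ and /o/, so it voices to [g]. /nekohheekob/ → negohheegob.
Rule 2 (degemination): /hh/ is a geminate; the first /h/ deletes. /negohheegob/ → negoheegob.
Rule 3 (intervocalic voicing): no segment meets the environment; /negoheegob/ is unchanged.
Rule 4 (final devoicing): /b/ is a voiced stop in word-final position, so it devoices to [p]. /negoheegob/ → negoheegop.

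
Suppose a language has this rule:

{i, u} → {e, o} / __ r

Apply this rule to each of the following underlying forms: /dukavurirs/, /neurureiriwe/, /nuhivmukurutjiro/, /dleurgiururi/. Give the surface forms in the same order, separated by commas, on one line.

/dukavurirs/: /u/ is a high vowel immediately before /r/, so it lowers to [o]. /i/ is a high vowel immediately before /r/, so it lowers to [e]. → [dukavorers].
/neurureiriwe/: /u/ is a high vowel immediately before /r/, so it lowers to [o]. /u/ is a high vowel immediately before /r/, so it lowers to [o]. /i/ is a high vowel immediately before /r/, so it lowers to [e]. → [neororeeriwe].
/nuhivmukurutjiro/: /u/ is a high vowel immediately before /r/, so it lowers to [o]. /i/ is a high vowel immediately before /r/, so it lowers to [e]. → [nuhivmukorutjero].
/dleurgiururi/: /u/ is a high vowel immediately before /r/, so it lowers to [o]. /u/ is a high vowel immediately before /r/, so it lowers to [o]. /u/ is a high vowel immediately before /r/, so it lowers to [o]. → [dleorgiorori].

dukavorers, neororeeriwe, nuhivmukorutjero, dleorgiorori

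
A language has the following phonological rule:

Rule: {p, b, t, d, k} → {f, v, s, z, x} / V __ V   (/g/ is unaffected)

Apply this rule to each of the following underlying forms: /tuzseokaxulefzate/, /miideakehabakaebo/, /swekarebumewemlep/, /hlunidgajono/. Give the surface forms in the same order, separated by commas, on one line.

/tuzseokaxulefzate/: /k/ is a stop between vowels /o/ and /a/, so it spirantizes to the fricative [x]. /t/ is a stop between vowels /a/ and /e/, so it spirantizes to the fricative [s]. → [tuzseoxaxulefzase].
/miideakehabakaebo/: /d/ is a stop between vowels /i/ and /e/, so it spirantizes to the fricative [z]. /k/ is a stop between vowels /a/ and /e/, so it spirantizes to the fricative [x]. /b/ is a stop between vowels /a/ and /a/, so it spirantizes to the fricative [v]. /k/ is a stop between vowels /a/ and /a/, so it spirantizes to the fricative [x]. /b/ is a stop between vowels /e/ and /o/, so it spirantizes to the fricative [v]. → [miizeaxehavaxaevo].
/swekarebumewemlep/: /k/ is a stop between vowels /e/ and /a/, so it spirantizes to the fricative [x]. /b/ is a stop between vowels /e/ and /u/, so it spirantizes to the fricative [v]. → [swexarevumewemlep].
/hlunidgajono/: the rule's environment is not met; surfaces unchanged as [hlunidgajono].

tuzseoxaxulefzase, miizeaxehavaxaevo, swexarevumewemlep, hlunidgajono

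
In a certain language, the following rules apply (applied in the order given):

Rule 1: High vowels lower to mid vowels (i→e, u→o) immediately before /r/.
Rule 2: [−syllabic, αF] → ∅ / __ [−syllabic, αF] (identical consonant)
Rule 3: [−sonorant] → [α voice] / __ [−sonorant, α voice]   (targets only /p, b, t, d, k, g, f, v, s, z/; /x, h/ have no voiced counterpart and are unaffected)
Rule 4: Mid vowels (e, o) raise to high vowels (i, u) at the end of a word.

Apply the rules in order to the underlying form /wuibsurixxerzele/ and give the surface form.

Rule 1 (pre-rhotic lowering): /u/ is a high vowel immediately before /r/, so it lowers to [o]. /wuibsurixxerzele/ → wuibsorixxerzele.
Rule 2 (degemination): /xx/ is a geminate; the first /x/ deletes. /wuibsorixxerzele/ → wuibsorixerzele.
Rule 3 (regressive voicing assimilation): /b/ precedes the voiceless obstruent /s/, so it devoices to [p] by assimilation. /wuibsorixerzele/ → wuipsorixerzele.
Rule 4 (final vowel raising): /e/ is a mid vowel in word-final position, so it raises to [i]. /wuipsorixerzele/ → wuipsorixerzeli.

wuipsorixerzeli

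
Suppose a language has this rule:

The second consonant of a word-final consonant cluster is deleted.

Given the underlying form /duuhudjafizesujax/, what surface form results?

No segment of /duuhudjafizesujax/ meets the structural description of the rule, so the form surfaces unchanged.

duuhudjafizesujax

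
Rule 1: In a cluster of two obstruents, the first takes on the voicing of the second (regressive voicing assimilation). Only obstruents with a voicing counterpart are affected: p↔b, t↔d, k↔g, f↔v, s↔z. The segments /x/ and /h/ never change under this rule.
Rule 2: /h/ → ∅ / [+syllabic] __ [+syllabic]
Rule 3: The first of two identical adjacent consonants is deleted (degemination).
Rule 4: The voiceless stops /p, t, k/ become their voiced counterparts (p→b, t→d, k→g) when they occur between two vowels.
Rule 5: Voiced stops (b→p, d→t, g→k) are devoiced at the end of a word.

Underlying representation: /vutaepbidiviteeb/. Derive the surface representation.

Rule 1 (regressive voicing assimilation): /p/ precedes the voiced obstruent /b/, so it voices to [b] by assimilation. /vutaepbidiviteeb/ → vutaebbidiviteeb.
Rule 2 (intervocalic h-deletion): no segment meets the environment; /vutaebbidiviteeb/ is unchanged.
Rule 3 (degemination): /bb/ is a geminate; the first /b/ deletes. /vutaebbidiviteeb/ → vutaebidiviteeb.
Rule 4 (intervocalic voicing): /t/ is a voiceless stop between vowels /u/ and /a/, so it voices to [d]. /t/ is a voiceless stop between vowels /i/ and /e/, so it voices to [d]. /vutaebidiviteeb/ → vudaebidivideeb.
Rule 5 (final devoicing): /b/ is a voiced stop in word-final position, so it devoices to [p]. /vudaebidivideeb/ → vudaebidivideep.

vudaebidivideep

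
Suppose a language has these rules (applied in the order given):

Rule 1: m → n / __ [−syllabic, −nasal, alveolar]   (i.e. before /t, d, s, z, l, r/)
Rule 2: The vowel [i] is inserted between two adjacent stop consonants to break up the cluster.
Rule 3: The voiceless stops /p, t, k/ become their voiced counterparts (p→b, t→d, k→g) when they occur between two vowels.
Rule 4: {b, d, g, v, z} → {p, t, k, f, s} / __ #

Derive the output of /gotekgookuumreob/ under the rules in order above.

godegigooguunreop

Rule 1 (nasal place assimilation): /m/ precedes the alveolar consonant /r/, so it assimilates in place to [n]. /gotekgookuumreob/ → gotekgookuunreob.
Rule 2 (stop-cluster i-epenthesis): /k/ and /g/ form a stop–stop cluster, so [i] is inserted between them. /gotekgookuunreob/ → gotekigookuunreob.
Rule 3 (intervocalic voicing): /t/ is a voiceless stop between vowels /o/ and /e/, so it voices to [d]. /k/ is a voiceless stop between vowels /e/ and /i/, so it voices to [g]. /k/ is a voiceless stop between vowels /o/ and /u/, so it voices to [g]. /gotekigookuunreob/ → godegigooguunreob.
Rule 4 (final devoicing): /b/ is a voiced obstruent in word-final position, so it devoices to [p]. /godegigooguunreob/ → godegigooguunreop.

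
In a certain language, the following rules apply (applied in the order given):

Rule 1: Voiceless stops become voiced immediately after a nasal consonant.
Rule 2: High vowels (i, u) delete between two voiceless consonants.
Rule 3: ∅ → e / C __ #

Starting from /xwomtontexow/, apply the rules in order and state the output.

Rule 1 (post-nasal voicing): /t/ is a voiceless stop immediately after the nasal /m/, so it voices to [d]. /t/ is a voiceless stop immediately after the nasal /n/, so it voices to [d]. /xwomtontexow/ → xwomdondexow.
Rule 2 (high vowel syncope): no segment meets the environment; /xwomdondexow/ is unchanged.
Rule 3 (final e-epenthesis): the form ends in the consonant /w/, so [e] is inserted word-finally. /xwomdondexow/ → xwomdondexowe.

xwomdondexowe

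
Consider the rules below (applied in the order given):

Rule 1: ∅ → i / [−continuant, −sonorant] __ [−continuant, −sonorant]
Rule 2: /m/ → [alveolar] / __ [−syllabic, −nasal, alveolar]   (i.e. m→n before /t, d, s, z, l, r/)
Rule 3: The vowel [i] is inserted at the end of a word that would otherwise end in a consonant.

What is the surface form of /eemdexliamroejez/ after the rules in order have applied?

eendexlianroejezi

Rule 1 (stop-cluster i-epenthesis): no segment meets the environment; /eemdexliamroejez/ is unchanged.
Rule 2 (nasal place assimilation): /m/ precedes the alveolar consonant /d/, so it assimilates in place to [n]. /m/ precedes the alveolar consonant /r/, so it assimilates in place to [n]. /eemdexliamroejez/ → eendexlianroejez.
Rule 3 (final i-epenthesis): the form ends in the consonant /z/, so [i] is inserted word-finally. /eendexlianroejez/ → eendexlianroejezi.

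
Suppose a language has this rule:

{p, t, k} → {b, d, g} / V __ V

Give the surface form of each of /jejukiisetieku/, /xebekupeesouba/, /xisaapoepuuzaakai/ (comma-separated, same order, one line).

/jejukiisetieku/: /k/ is a voiceless stop between vowels /u/ and /i/, so it voices to [g]. /t/ is a voiceless stop between vowels /e/ and /i/, so it voices to [d]. /k/ is a voiceless stop between vowels /e/ and /u/, so it voices to [g]. → [jejugiisediegu].
/xebekupeesouba/: /k/ is a voiceless stop between vowels /e/ and /u/, so it voices to [g]. /p/ is a voiceless stop between vowels /u/ and /e/, so it voices to [b]. → [xebegubeesouba].
/xisaapoepuuzaakai/: /p/ is a voiceless stop between vowels /a/ and /o/, so it voices to [b]. /p/ is a voiceless stop between vowels /e/ and /u/, so it voices to [b]. /k/ is a voiceless stop between vowels /a/ and /a/, so it voices to [g]. → [xisaaboebuuzaagai].

jejugiisediegu, xebegubeesouba, xisaaboebuuzaagai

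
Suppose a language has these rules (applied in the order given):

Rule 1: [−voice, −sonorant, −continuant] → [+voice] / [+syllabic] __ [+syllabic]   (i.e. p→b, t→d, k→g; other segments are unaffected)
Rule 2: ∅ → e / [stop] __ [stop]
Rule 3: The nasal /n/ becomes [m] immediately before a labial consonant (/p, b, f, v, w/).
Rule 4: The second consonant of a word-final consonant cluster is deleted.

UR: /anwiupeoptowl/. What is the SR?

Rule 1 (intervocalic voicing): /p/ is a voiceless stop between vowels /u/ and /e/, so it voices to [b]. /anwiupeoptowl/ → anwiubeoptowl.
Rule 2 (stop-cluster e-epenthesis): /p/ and /t/ form a stop–stop cluster, so [e] is inserted between them. /anwiubeoptowl/ → anwiubeopetowl.
Rule 3 (nasal place assimilation): /n/ precedes the labial consonant /w/, so it assimilates in place to [m]. /anwiubeopetowl/ → amwiubeopetowl.
Rule 4 (final cluster simplification): /l/ is the second consonant of a word-final cluster /wl/, so it deletes. /amwiubeopetowl/ → amwiubeopetow.

amwiubeopetow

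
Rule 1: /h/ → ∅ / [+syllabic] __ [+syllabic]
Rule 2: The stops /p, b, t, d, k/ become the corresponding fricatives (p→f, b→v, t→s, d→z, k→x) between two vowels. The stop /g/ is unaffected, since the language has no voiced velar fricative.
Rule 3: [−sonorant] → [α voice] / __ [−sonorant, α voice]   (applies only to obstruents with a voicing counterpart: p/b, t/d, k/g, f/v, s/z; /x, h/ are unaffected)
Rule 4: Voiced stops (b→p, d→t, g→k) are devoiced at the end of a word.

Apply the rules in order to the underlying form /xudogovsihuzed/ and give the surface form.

Rule 1 (intervocalic h-deletion): /h/ occurs between vowels /i/ and /u/, so it deletes. /xudogovsihuzed/ → xudogovsiuzed.
Rule 2 (intervocalic spirantization): /d/ is a stop between vowels /u/ and /o/, so it spirantizes to the fricative [z]. /xudogovsiuzed/ → xuzogovsiuzed.
Rule 3 (regressive voicing assimilation): /v/ precedes the voiceless obstruent /s/, so it devoices to [f] by assimilation. /xuzogovsiuzed/ → xuzogofsiuzed.
Rule 4 (final devoicing): /d/ is a voiced stop in word-final position, so it devoices to [t]. /xuzogofsiuzed/ → xuzogofsiuzet.

xuzogofsiuzet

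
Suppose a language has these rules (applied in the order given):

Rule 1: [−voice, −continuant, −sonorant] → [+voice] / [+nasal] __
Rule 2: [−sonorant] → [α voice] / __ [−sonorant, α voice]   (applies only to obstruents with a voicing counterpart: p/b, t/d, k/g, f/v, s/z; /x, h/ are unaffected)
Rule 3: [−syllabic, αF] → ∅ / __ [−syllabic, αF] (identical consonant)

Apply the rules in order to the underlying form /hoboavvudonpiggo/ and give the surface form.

hoboavudonbigo

Rule 1 (post-nasal voicing): /p/ is a voiceless stop immediately after the nasal /n/, so it voices to [b]. /hoboavvudonpiggo/ → hoboavvudonbiggo.
Rule 2 (regressive voicing assimilation): no segment meets the environment; /hoboavvudonbiggo/ is unchanged.
Rule 3 (degemination): /vv/ is a geminate; the first /v/ deletes. /gg/ is a geminate; the first /g/ deletes. /hoboavvudonbiggo/ → hoboavudonbigo.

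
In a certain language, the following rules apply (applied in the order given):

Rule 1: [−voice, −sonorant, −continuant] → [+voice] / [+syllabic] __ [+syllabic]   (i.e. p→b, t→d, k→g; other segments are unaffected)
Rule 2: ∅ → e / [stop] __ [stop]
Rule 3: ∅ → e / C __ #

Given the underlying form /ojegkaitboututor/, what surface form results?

ojegekaiteboududore

Rule 1 (intervocalic voicing): /t/ is a voiceless stop between vowels /u/ and /u/, so it voices to [d]. /t/ is a voiceless stop between vowels /u/ and /o/, so it voices to [d]. /ojegkaitboututor/ → ojegkaitboududor.
Rule 2 (stop-cluster e-epenthesis): /g/ and /k/ form a stop–stop cluster, so [e] is inserted between them. /t/ and /b/ form a stop–stop cluster, so [e] is inserted between them. /ojegkaitboududor/ → ojegekaiteboududor.
Rule 3 (final e-epenthesis): the form ends in the consonant /r/, so [e] is inserted word-finally. /ojegekaiteboududor/ → ojegekaiteboududore.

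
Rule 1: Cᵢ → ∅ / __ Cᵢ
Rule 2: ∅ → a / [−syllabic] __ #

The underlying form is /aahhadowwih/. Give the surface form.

aahadowiha

Rule 1 (degemination): /hh/ is a geminate; the first /h/ deletes. /ww/ is a geminate; the first /w/ deletes. /aahhadowwih/ → aahadowih.
Rule 2 (final a-epenthesis): the form ends in the consonant /h/, so [a] is inserted word-finally. /aahadowih/ → aahadowiha.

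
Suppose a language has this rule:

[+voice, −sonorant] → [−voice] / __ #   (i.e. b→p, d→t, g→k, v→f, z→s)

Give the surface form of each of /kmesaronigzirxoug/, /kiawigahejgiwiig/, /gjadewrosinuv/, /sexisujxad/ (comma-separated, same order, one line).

kmesaronigzirxouk, kiawigahejgiwiik, gjadewrosinuf, sexisujxat

/kmesaronigzirxoug/: /g/ is a voiced obstruent in word-final position, so it devoices to [k]. → [kmesaronigzirxouk].
/kiawigahejgiwiig/: /g/ is a voiced obstruent in word-final position, so it devoices to [k]. → [kiawigahejgiwiik].
/gjadewrosinuv/: /v/ is a voiced obstruent in word-final position, so it devoices to [f]. → [gjadewrosinuf].
/sexisujxad/: /d/ is a voiced obstruent in word-final position, so it devoices to [t]. → [sexisujxat].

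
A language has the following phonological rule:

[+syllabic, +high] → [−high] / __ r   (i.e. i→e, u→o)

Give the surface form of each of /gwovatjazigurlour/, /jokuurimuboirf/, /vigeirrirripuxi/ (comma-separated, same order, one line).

/gwovatjazigurlour/: /u/ is a high vowel immediately before /r/, so it lowers to [o]. /u/ is a high vowel immediately before /r/, so it lowers to [o]. → [gwovatjazigorloor].
/jokuurimuboirf/: /u/ is a high vowel immediately before /r/, so it lowers to [o]. /i/ is a high vowel immediately before /r/, so it lowers to [e]. → [jokuorimuboerf].
/vigeirrirripuxi/: /i/ is a high vowel immediately before /r/, so it lowers to [e]. /i/ is a high vowel immediately before /r/, so it lowers to [e]. → [vigeerrerripuxi].

gwovatjazigorloor, jokuorimuboerf, vigeerrerripuxi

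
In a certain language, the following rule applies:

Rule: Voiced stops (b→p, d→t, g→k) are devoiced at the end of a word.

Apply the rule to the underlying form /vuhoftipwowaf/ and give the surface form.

No segment of /vuhoftipwowaf/ meets the structural description of the rule, so the form surfaces unchanged.

vuhoftipwowaf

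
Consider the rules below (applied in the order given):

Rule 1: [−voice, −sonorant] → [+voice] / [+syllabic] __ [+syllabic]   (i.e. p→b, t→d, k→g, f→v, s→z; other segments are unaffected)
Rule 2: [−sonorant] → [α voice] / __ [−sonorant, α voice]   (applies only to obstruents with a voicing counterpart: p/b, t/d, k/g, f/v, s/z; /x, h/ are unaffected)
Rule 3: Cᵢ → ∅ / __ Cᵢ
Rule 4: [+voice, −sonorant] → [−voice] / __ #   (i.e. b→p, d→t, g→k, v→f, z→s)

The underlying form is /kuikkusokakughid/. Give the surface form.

kuikuzogagukhit

Rule 1 (intervocalic voicing): /s/ is a voiceless obstruent between vowels /u/ and /o/, so it voices to [z]. /k/ is a voiceless obstruent between vowels /o/ and /a/, so it voices to [g]. /k/ is a voiceless obstruent between vowels /a/ and /u/, so it voices to [g]. /kuikkusokakughid/ → kuikkuzogagughid.
Rule 2 (regressive voicing assimilation): /g/ precedes the voiceless obstruent /h/, so it devoices to [k] by assimilation. /kuikkuzogagughid/ → kuikkuzogagukhid.
Rule 3 (degemination): /kk/ is a geminate; the first /k/ deletes. /kuikkuzogagukhid/ → kuikuzogagukhid.
Rule 4 (final devoicing): /d/ is a voiced obstruent in word-final position, so it devoices to [t]. /kuikuzogagukhid/ → kuikuzogagukhit.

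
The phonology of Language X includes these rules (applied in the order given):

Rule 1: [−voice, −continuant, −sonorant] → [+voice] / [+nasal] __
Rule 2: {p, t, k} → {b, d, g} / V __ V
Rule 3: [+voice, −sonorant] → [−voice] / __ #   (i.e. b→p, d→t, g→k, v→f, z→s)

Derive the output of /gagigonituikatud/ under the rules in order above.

gagigoniduigadut

Rule 1 (post-nasal voicing): no segment meets the environment; /gagigonituikatud/ is unchanged.
Rule 2 (intervocalic voicing): /t/ is a voiceless stop between vowels /i/ and /u/, so it voices to [d]. /k/ is a voiceless stop between vowels /i/ and /a/, so it voices to [g]. /t/ is a voiceless stop between vowels /a/ and /u/, so it voices to [d]. /gagigonituikatud/ → gagigoniduigadud.
Rule 3 (final devoicing): /d/ is a voiced obstruent in word-final position, so it devoices to [t]. /gagigoniduigadud/ → gagigoniduigadut.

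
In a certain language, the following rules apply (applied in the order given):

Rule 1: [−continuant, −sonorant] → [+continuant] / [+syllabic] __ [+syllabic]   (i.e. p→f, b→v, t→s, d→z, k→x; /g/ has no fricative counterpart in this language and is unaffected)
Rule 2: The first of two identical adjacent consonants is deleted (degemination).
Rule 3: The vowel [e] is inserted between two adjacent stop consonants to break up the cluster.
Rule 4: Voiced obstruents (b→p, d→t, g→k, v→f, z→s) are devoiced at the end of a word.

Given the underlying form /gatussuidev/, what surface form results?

Rule 1 (intervocalic spirantization): /t/ is a stop between vowels /a/ and /u/, so it spirantizes to the fricative [s]. /d/ is a stop between vowels /i/ and /e/, so it spirantizes to the fricative [z]. /gatussuidev/ → gasussuizev.
Rule 2 (degemination): /ss/ is a geminate; the first /s/ deletes. /gasussuizev/ → gasusuizev.
Rule 3 (stop-cluster e-epenthesis): no segment meets the environment; /gasusuizev/ is unchanged.
Rule 4 (final devoicing): /v/ is a voiced obstruent in word-final position, so it devoices to [f]. /gasusuizev/ → gasusuizef.

gasusuizef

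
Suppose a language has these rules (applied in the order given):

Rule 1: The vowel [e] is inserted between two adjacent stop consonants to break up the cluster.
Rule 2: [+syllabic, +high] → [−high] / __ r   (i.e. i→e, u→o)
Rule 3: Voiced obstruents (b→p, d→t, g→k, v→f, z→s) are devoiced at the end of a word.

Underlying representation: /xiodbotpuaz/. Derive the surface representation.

xiodebotepuas

Rule 1 (stop-cluster e-epenthesis): /d/ and /b/ form a stop–stop cluster, so [e] is inserted between them. /t/ and /p/ form a stop–stop cluster, so [e] is inserted between them. /xiodbotpuaz/ → xiodebotepuaz.
Rule 2 (pre-rhotic lowering): no segment meets the environment; /xiodebotepuaz/ is unchanged.
Rule 3 (final devoicing): /z/ is a voiced obstruent in word-final position, so it devoices to [s]. /xiodebotepuaz/ → xiodebotepuas.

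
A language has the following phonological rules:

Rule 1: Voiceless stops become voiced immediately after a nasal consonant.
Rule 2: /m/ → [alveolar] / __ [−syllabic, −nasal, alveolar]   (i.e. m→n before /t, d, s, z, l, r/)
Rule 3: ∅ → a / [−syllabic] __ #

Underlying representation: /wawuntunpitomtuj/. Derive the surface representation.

Rule 1 (post-nasal voicing): /t/ is a voiceless stop immediately after the nasal /n/, so it voices to [d]. /p/ is a voiceless stop immediately after the nasal /n/, so it voices to [b]. /t/ is a voiceless stop immediately after the nasal /m/, so it voices to [d]. /wawuntunpitomtuj/ → wawundunbitomduj.
Rule 2 (nasal place assimilation): /m/ precedes the alveolar consonant /d/, so it assimilates in place to [n]. /wawundunbitomduj/ → wawundunbitonduj.
Rule 3 (final a-epenthesis): the form ends in the consonant /j/, so [a] is inserted word-finally. /wawundunbitonduj/ → wawundunbitonduja.

wawundunbitonduja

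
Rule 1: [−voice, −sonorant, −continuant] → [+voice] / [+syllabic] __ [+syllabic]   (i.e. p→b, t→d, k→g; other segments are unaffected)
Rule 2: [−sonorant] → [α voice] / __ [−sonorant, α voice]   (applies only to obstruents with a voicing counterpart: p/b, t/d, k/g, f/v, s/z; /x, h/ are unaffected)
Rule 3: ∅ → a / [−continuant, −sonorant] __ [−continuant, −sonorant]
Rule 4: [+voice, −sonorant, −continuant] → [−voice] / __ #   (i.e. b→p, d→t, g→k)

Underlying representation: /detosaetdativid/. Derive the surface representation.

dedosaedadadivit

Rule 1 (intervocalic voicing): /t/ is a voiceless stop between vowels /e/ and /o/, so it voices to [d]. /t/ is a voiceless stop between vowels /a/ and /i/, so it voices to [d]. /detosaetdativid/ → dedosaetdadivid.
Rule 2 (regressive voicing assimilation): /t/ precedes the voiced obstruent /d/, so it voices to [d] by assimilation. /dedosaetdadivid/ → dedosaeddadivid.
Rule 3 (stop-cluster a-epenthesis): /d/ and /d/ form a stop–stop cluster, so [a] is inserted between them. /dedosaeddadivid/ → dedosaedadadivid.
Rule 4 (final devoicing): /d/ is a voiced stop in word-final position, so it devoices to [t]. /dedosaedadadivid/ → dedosaedadadivit.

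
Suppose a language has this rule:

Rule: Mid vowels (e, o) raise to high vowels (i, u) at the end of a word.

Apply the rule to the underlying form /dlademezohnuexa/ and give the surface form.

dlademezohnuexa

No segment of /dlademezohnuexa/ meets the structural description of the rule, so the form surfaces unchanged.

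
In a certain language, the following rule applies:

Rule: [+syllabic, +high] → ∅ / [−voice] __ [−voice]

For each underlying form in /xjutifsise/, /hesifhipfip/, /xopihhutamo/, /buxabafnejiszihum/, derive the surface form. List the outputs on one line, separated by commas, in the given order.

xjutfsse, hesfhpfp, xophhtamo, buxabafnejiszihum

/xjutifsise/: /i/ is a high vowel flanked by voiceless consonants /t/ and /f/, so it deletes. /i/ is a high vowel flanked by voiceless consonants /s/ and /s/, so it deletes. → [xjutfsse].
/hesifhipfip/: /i/ is a high vowel flanked by voiceless consonants /s/ and /f/, so it deletes. /i/ is a high vowel flanked by voiceless consonants /h/ and /p/, so it deletes. /i/ is a high vowel flanked by voiceless consonants /f/ and /p/, so it deletes. → [hesfhpfp].
/xopihhutamo/: /i/ is a high vowel flanked by voiceless consonants /p/ and /h/, so it deletes. /u/ is a high vowel flanked by voiceless consonants /h/ and /t/, so it deletes. → [xophhtamo].
/buxabafnejiszihum/: the rule's environment is not met; surfaces unchanged as [buxabafnejiszihum].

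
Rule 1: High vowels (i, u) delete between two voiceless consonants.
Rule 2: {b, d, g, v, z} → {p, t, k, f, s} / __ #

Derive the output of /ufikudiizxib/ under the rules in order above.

Rule 1 (high vowel syncope): /i/ is a high vowel flanked by voiceless consonants /f/ and /k/, so it deletes. /ufikudiizxib/ → ufkudiizxib.
Rule 2 (final devoicing): /b/ is a voiced obstruent in word-final position, so it devoices to [p]. /ufkudiizxib/ → ufkudiizxip.

ufkudiizxip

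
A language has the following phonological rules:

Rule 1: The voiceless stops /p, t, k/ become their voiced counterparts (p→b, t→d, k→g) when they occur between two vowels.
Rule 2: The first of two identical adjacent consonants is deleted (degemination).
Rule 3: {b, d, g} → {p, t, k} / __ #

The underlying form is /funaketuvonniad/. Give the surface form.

funageduvoniat

Rule 1 (intervocalic voicing): /k/ is a voiceless stop between vowels /a/ and /e/, so it voices to [g]. /t/ is a voiceless stop between vowels /e/ and /u/, so it voices to [d]. /funaketuvonniad/ → funageduvonniad.
Rule 2 (degemination): /nn/ is a geminate; the first /n/ deletes. /funageduvonniad/ → funageduvoniad.
Rule 3 (final devoicing): /d/ is a voiced stop in word-final position, so it devoices to [t]. /funageduvoniad/ → funageduvoniat.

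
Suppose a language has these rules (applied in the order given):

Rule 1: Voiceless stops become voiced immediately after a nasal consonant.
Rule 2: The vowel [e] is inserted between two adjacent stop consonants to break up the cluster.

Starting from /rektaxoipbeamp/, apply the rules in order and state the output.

Rule 1 (post-nasal voicing): /p/ is a voiceless stop immediately after the nasal /m/, so it voices to [b]. /rektaxoipbeamp/ → rektaxoipbeamb.
Rule 2 (stop-cluster e-epenthesis): /k/ and /t/ form a stop–stop cluster, so [e] is inserted between them. /p/ and /b/ form a stop–stop cluster, so [e] is inserted between them. /rektaxoipbeamb/ → reketaxoipebeamb.

reketaxoipebeamb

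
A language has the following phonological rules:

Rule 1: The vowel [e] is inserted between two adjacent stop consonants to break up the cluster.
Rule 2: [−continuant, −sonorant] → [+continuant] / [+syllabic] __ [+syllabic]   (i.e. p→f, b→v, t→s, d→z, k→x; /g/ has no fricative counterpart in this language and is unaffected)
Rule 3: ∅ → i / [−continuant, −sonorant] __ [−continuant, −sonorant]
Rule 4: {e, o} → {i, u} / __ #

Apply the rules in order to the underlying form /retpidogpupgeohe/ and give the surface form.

resefizogefufegeohi

Rule 1 (stop-cluster e-epenthesis): /t/ and /p/ form a stop–stop cluster, so [e] is inserted between them. /g/ and /p/ form a stop–stop cluster, so [e] is inserted between them. /p/ and /g/ form a stop–stop cluster, so [e] is inserted between them. /retpidogpupgeohe/ → retepidogepupegeohe.
Rule 2 (intervocalic spirantization): /t/ is a stop between vowels /e/ and /e/, so it spirantizes to the fricative [s]. /p/ is a stop between vowels /e/ and /i/, so it spirantizes to the fricative [f]. /d/ is a stop between vowels /i/ and /o/, so it spirantizes to the fricative [z]. /p/ is a stop between vowels /e/ and /u/, so it spirantizes to the fricative [f]. /p/ is a stop between vowels /u/ and /e/, so it spirantizes to the fricative [f]. /retepidogepupegeohe/ → resefizogefufegeohe.
Rule 3 (stop-cluster i-epenthesis): no segment meets the environment; /resefizogefufegeohe/ is unchanged.
Rule 4 (final vowel raising): /e/ is a mid vowel in word-final position, so it raises to [i]. /resefizogefufegeohe/ → resefizogefufegeohi.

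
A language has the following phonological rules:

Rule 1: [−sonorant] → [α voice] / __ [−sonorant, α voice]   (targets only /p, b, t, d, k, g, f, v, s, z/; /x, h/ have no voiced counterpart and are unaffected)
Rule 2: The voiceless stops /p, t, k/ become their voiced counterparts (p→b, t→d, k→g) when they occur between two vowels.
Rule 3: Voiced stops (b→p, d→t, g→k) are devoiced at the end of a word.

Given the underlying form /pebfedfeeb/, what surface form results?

Rule 1 (regressive voicing assimilation): /b/ precedes the voiceless obstruent /f/, so it devoices to [p] by assimilation. /d/ precedes the voiceless obstruent /f/, so it devoices to [t] by assimilation. /pebfedfeeb/ → pepfetfeeb.
Rule 2 (intervocalic voicing): no segment meets the environment; /pepfetfeeb/ is unchanged.
Rule 3 (final devoicing): /b/ is a voiced stop in word-final position, so it devoices to [p]. /pepfetfeeb/ → pepfetfeep.

pepfetfeep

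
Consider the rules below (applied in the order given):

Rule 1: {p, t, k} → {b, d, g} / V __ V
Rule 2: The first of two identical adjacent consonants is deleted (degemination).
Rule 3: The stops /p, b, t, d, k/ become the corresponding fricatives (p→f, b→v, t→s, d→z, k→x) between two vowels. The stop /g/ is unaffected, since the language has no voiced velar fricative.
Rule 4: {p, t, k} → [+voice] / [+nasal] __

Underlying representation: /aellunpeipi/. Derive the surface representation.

aelunbeivi

Rule 1 (intervocalic voicing): /p/ is a voiceless stop between vowels /i/ and /i/, so it voices to [b]. /aellunpeipi/ → aellunpeibi.
Rule 2 (degemination): /ll/ is a geminate; the first /l/ deletes. /aellunpeibi/ → aelunpeibi.
Rule 3 (intervocalic spirantization): /b/ is a stop between vowels /i/ and /i/, so it spirantizes to the fricative [v]. /aelunpeibi/ → aelunpeivi.
Rule 4 (post-nasal voicing): /p/ is a voiceless stop immediately after the nasal /n/, so it voices to [b]. /aelunpeivi/ → aelunbeivi.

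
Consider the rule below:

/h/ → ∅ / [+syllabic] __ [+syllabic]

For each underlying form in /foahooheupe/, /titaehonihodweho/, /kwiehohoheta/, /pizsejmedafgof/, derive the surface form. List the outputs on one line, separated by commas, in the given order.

/foahooheupe/: /h/ occurs between vowels /a/ and /o/, so it deletes. /h/ occurs between vowels /o/ and /e/, so it deletes. → [foaooeupe].
/titaehonihodweho/: /h/ occurs between vowels /e/ and /o/, so it deletes. /h/ occurs between vowels /i/ and /o/, so it deletes. /h/ occurs between vowels /e/ and /o/, so it deletes. → [titaeoniodweo].
/kwiehohoheta/: /h/ occurs between vowels /e/ and /o/, so it deletes. /h/ occurs between vowels /o/ and /o/, so it deletes. /h/ occurs between vowels /o/ and /e/, so it deletes. → [kwieooeta].
/pizsejmedafgof/: the rule's environment is not met; surfaces unchanged as [pizsejmedafgof].

foaooeupe, titaeoniodweo, kwieooeta, pizsejmedafgof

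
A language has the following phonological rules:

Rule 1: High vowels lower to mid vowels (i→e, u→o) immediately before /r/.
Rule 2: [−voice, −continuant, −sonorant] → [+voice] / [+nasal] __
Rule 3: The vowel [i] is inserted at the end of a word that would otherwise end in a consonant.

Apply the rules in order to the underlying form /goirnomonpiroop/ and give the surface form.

goernomonberoopi

Rule 1 (pre-rhotic lowering): /i/ is a high vowel immediately before /r/, so it lowers to [e]. /i/ is a high vowel immediately before /r/, so it lowers to [e]. /goirnomonpiroop/ → goernomonperoop.
Rule 2 (post-nasal voicing): /p/ is a voiceless stop immediately after the nasal /n/, so it voices to [b]. /goernomonperoop/ → goernomonberoop.
Rule 3 (final i-epenthesis): the form ends in the consonant /p/, so [i] is inserted word-finally. /goernomonberoop/ → goernomonberoopi.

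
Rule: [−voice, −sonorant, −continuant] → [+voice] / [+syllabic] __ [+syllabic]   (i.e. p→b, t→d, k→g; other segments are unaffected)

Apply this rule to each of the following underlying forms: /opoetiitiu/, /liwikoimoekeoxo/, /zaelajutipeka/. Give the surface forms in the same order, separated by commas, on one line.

oboediidiu, liwigoimoegeoxo, zaelajudibega

/opoetiitiu/: /p/ is a voiceless stop between vowels /o/ and /o/, so it voices to [b]. /t/ is a voiceless stop between vowels /e/ and /i/, so it voices to [d]. /t/ is a voiceless stop between vowels /i/ and /i/, so it voices to [d]. → [oboediidiu].
/liwikoimoekeoxo/: /k/ is a voiceless stop between vowels /i/ and /o/, so it voices to [g]. /k/ is a voiceless stop between vowels /e/ and /e/, so it voices to [g]. → [liwigoimoegeoxo].
/zaelajutipeka/: /t/ is a voiceless stop between vowels /u/ and /i/, so it voices to [d]. /p/ is a voiceless stop between vowels /i/ and /e/, so it voices to [b]. /k/ is a voiceless stop between vowels /e/ and /a/, so it voices to [g]. → [zaelajudibega].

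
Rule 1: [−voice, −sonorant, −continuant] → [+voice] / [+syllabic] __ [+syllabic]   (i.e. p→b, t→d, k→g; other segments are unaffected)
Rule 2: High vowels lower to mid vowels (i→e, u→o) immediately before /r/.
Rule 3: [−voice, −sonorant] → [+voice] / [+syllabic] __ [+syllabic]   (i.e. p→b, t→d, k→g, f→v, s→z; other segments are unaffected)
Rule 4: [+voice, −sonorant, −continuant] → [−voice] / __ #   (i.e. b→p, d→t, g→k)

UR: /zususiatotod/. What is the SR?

zuzuziadodot

Rule 1 (intervocalic voicing): /t/ is a voiceless stop between vowels /a/ and /o/, so it voices to [d]. /t/ is a voiceless stop between vowels /o/ and /o/, so it voices to [d]. /zususiatotod/ → zususiadodod.
Rule 2 (pre-rhotic lowering): no segment meets the environment; /zususiadodod/ is unchanged.
Rule 3 (intervocalic voicing): /s/ is a voiceless obstruent between vowels /u/ and /u/, so it voices to [z]. /s/ is a voiceless obstruent between vowels /u/ and /i/, so it voices to [z]. /zususiadodod/ → zuzuziadodod.
Rule 4 (final devoicing): /d/ is a voiced stop in word-final position, so it devoices to [t]. /zuzuziadodod/ → zuzuziadodot.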